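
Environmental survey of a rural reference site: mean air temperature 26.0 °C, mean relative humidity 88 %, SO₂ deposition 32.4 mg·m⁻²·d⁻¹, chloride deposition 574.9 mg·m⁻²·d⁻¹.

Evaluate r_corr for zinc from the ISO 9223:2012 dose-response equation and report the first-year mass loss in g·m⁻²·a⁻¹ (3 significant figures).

r_corr = 94.0 g·m⁻²·a⁻¹

zinc: temperature factor f = -0.071·(16.0) = -1.1360
  Pd branch = 0.0129·Pd^0.44·e^(0.046·RH+f) = 1.096 μm/a
  Cl⁻ term: 0.0175·574.9^0.57·exp(0.008·88+0.085·26.0) = 12.07
  sum: 1.096 + 12.07 → r_corr = 13.16 μm/a
Convert to mass loss: 13.16 μm/a × 7.14 g/cm³ = 93.97 g·m⁻²·a⁻¹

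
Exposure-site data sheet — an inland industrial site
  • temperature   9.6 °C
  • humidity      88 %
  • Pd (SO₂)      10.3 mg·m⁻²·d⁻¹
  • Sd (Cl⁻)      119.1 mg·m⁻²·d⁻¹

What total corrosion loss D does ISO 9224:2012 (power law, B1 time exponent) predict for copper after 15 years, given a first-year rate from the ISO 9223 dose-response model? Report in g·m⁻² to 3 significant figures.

D(15) = 168 g·m⁻²

copper: temperature factor f = +0.126·(-0.4) = -0.0504
  sulphur-dioxide contribution → 1.662 μm/a
  chloride contribution → 1.417 μm/a
  total first-year rate 3.079 μm/a
ISO 9224: D(t) = r_corr · t^b with b = 0.667 (copper, B1)
  D(15) = 3.079 × 15^0.667 = 3.079 × 6.088 = 18.74 μm
  Mass loss = 18.74 μm × 8.96 g/cm³ = 167.9 g·m⁻²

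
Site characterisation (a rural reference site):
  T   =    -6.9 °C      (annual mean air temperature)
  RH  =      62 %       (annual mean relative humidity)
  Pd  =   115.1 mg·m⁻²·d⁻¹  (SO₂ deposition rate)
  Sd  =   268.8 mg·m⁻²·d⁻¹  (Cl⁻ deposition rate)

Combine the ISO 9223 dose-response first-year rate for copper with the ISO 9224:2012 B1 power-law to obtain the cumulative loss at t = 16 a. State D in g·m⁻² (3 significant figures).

D(16) = 22.3 g·m⁻²

copper: T≤10 °C ⇒ hinge +0.126·(-6.9−10) = -2.1294
  Pd branch = 0.0053·Pd^0.26·e^(0.059·RH+f) = 0.08395 μm/a
  Cl⁻ term: 0.01025·268.8^0.27·exp(0.036·62+0.049·-6.9) = 0.3084
  r_corr = 0.08395 + 0.3084 = 0.3924 μm/a
Power-law: D(16) = r_corr · 16^0.667
  D(16) = 0.3924 × 16^0.667 = 0.3924 × 6.355 = 2.494 μm
  Mass loss = 2.494 μm × 8.96 g/cm³ = 22.35 g·m⁻²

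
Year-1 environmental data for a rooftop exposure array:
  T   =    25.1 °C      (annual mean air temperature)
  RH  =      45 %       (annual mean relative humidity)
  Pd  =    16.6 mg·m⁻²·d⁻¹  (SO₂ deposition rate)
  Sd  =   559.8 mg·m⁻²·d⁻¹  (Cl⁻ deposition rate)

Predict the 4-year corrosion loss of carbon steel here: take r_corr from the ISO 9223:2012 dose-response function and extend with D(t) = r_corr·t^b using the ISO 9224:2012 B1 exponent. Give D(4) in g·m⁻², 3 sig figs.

D(4) = 1.14e+03 g·m⁻²

carbon steel: temperature factor f = -0.054·(15.1) = -0.8154
  SO₂ term: 1.77·16.6^0.52·exp(0.02·45-0.8154) = 8.302
  Cl⁻ term: 0.102·559.8^0.62·exp(0.033·45+0.04·25.1) = 62.14
  r_corr = 8.302 + 62.14 = 70.44 μm/a
Power-law: D(4) = r_corr · 4^0.523
  D(4) = 70.44 × 4^0.523 = 70.44 × 2.065 = 145.4 μm
  Mass loss = 145.4 μm × 7.85 g/cm³ = 1142 g·m⁻²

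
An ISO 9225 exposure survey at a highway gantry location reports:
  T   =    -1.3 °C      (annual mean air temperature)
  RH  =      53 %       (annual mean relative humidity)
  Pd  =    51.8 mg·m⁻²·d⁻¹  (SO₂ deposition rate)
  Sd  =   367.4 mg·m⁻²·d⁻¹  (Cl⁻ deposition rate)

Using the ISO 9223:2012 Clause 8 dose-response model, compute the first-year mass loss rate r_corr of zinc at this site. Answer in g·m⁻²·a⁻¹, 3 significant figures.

zinc: f(T) = +0.038·(T−10) [T≤10 °C] = -0.4294
  SO₂ term: 0.0129·51.8^0.44·exp(0.046·53-0.4294) = 0.546
  Cl⁻ term: 0.0175·367.4^0.57·exp(0.008·53+0.085·-1.3) = 0.6939
  r_corr = 0.546 + 0.6939 = 1.24 μm/a
Convert to mass loss: 1.24 μm/a × 7.14 g/cm³ = 8.853 g·m⁻²·a⁻¹

r_corr = 8.85 g·m⁻²·a⁻¹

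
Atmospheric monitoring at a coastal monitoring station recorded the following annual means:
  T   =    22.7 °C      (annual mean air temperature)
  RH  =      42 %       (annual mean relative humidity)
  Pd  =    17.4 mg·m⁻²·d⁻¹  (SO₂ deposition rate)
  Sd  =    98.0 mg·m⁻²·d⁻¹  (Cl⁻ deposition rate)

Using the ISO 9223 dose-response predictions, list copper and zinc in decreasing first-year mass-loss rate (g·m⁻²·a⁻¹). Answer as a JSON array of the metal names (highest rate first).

copper: f(T) = -0.080·(T−10) [T>10 °C] = -1.0160
  Pd branch = 0.0053·Pd^0.26·e^(0.059·RH+f) = 0.04806 μm/a
  Cl⁻ term: 0.01025·98.0^0.27·exp(0.036·42+0.049·22.7) = 0.4876
  sum: 0.04806 + 0.4876 → r_corr = 0.5357 μm/a
  mass loss = 0.5357 μm/a × 8.96 g/cm³ = 4.8 g·m⁻²·a⁻¹
zinc: T>10 °C ⇒ hinge -0.071·(22.7−10) = -0.9017
  SO₂ term: 0.0129·17.4^0.44·exp(0.046·42-0.9017) = 0.127
  Cl⁻ term: 0.0175·98.0^0.57·exp(0.008·42+0.085·22.7) = 2.301
  sum: 0.127 + 2.301 → r_corr = 2.428 μm/a
  mass loss = 2.428 μm/a × 7.14 g/cm³ = 17.34 g·m⁻²·a⁻¹
Ordering by g·m⁻²·a⁻¹: zinc (17.3) > copper (4.8)

["zinc", "copper"]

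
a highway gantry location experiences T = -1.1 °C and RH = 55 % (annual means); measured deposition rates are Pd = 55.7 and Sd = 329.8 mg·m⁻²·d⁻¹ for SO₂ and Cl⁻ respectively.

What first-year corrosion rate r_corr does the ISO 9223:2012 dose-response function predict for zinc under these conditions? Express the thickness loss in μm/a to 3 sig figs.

r_corr = 1.30 μm/a

zinc: temperature factor f = +0.038·(-11.1) = -0.4218
  sulphur-dioxide contribution → 0.6228 μm/a
  chloride contribution → 0.6744 μm/a
  total first-year rate 1.297 μm/a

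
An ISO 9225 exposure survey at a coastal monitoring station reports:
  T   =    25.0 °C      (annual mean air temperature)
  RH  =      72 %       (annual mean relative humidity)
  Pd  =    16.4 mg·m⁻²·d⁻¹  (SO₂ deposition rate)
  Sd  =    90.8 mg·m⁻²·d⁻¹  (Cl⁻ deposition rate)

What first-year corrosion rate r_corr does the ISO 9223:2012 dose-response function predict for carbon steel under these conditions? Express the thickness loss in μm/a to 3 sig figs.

carbon steel: temperature factor f = -0.054·(15.0) = -0.8100
  sulphur-dioxide contribution → 14.23 μm/a
  chloride contribution → 48.84 μm/a
  total first-year rate 63.07 μm/a

r_corr = 63.1 μm/a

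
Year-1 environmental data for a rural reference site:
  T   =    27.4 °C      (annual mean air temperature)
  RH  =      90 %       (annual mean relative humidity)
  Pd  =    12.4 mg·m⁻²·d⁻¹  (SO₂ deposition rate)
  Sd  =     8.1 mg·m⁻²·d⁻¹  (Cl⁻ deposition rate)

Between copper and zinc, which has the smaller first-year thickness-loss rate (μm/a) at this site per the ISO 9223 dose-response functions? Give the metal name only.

copper: temperature factor f = -0.080·(17.4) = -1.3920
  sulphur-dioxide contribution → 0.513 μm/a
  chloride contribution → 1.763 μm/a
  total first-year rate 2.276 μm/a
zinc: temperature factor f = -0.071·(17.4) = -1.2354
  sulphur-dioxide contribution → 0.7131 μm/a
  chloride contribution → 1.216 μm/a
  ⇒ r_corr(zinc) = 1.929 μm/a
Ordering by μm/a: copper (2.28) > zinc (1.93)

zinc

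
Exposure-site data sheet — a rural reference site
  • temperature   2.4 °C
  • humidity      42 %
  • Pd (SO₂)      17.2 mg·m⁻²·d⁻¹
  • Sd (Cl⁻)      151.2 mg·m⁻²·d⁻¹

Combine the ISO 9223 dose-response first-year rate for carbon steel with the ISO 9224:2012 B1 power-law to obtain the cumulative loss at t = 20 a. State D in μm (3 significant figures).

carbon steel: f(T) = +0.150·(T−10) [T≤10 °C] = -1.1400
  Pd branch = 1.77·Pd^0.52·e^(0.02·RH+f) = 5.757 μm/a
  Cl⁻ term: 0.102·151.2^0.62·exp(0.033·42+0.04·2.4) = 10.08
  sum: 5.757 + 10.08 → r_corr = 15.84 μm/a
Long-term exponent b (ISO 9224 Table 2, B1) = 0.523
  D(20) = 15.84 × 20^0.523 = 15.84 × 4.791 = 75.88 μm

D(20) = 75.9 μm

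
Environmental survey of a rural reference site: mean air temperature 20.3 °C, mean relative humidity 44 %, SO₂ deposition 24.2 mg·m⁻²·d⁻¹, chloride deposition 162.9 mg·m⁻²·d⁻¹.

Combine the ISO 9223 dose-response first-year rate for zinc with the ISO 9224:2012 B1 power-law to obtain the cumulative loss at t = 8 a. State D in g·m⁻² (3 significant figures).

D(8) = 106 g·m⁻²

zinc: f(T) = -0.071·(T−10) [T>10 °C] = -0.7313
  Pd branch = 0.0129·Pd^0.44·e^(0.046·RH+f) = 0.1909 μm/a
  Cl⁻ term: 0.0175·162.9^0.57·exp(0.008·44+0.085·20.3) = 2.547
  r_corr = 0.1909 + 2.547 = 2.738 μm/a
Power-law: D(8) = r_corr · 8^0.813
  D(8) = 2.738 × 8^0.813 = 2.738 × 5.423 = 14.85 μm
  Mass loss = 14.85 μm × 7.14 g/cm³ = 106 g·m⁻²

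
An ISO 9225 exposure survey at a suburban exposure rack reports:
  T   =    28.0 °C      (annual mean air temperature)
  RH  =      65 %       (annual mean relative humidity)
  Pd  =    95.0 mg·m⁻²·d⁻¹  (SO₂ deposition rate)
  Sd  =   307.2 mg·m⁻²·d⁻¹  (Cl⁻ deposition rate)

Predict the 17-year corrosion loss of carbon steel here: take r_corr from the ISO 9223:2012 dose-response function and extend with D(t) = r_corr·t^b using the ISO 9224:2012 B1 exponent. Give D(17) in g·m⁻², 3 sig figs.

D(17) = 4.12e+03 g·m⁻²

carbon steel: temperature factor f = -0.054·(18.0) = -0.9720
  SO₂ term: 1.77·95.0^0.52·exp(0.02·65-0.9720) = 26.23
  Sd branch = 0.102·Sd^0.62·e^(0.033·RH+0.04·T) = 93.06 μm/a
  r_corr = 26.23 + 93.06 = 119.3 μm/a
ISO 9224: D(t) = r_corr · t^b with b = 0.523 (carbon steel, B1)
  D(17) = 119.3 × 17^0.523 = 119.3 × 4.401 = 525 μm
  Mass loss = 525 μm × 7.85 g/cm³ = 4121 g·m⁻²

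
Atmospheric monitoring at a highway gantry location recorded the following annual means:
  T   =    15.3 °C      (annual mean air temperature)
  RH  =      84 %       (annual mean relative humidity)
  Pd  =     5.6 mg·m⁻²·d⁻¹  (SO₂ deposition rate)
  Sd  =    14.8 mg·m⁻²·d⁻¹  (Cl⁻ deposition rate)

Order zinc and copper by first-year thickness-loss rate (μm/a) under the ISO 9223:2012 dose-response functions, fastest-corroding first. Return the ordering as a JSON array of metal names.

zinc: temperature factor f = -0.071·(5.3) = -0.3763
  Pd branch = 0.0129·Pd^0.44·e^(0.046·RH+f) = 0.9005 μm/a
  Cl⁻ term: 0.0175·14.8^0.57·exp(0.008·84+0.085·15.3) = 0.5844
  r_corr = 0.9005 + 0.5844 = 1.485 μm/a
copper: f(T) = -0.080·(T−10) [T>10 °C] = -0.4240
  SO₂ term: 0.0053·5.6^0.26·exp(0.059·84-0.4240) = 0.771
  Cl⁻ term: 0.01025·14.8^0.27·exp(0.036·84+0.049·15.3) = 0.9238
  sum: 0.771 + 0.9238 → r_corr = 1.695 μm/a
Ordering by μm/a: copper (1.69) > zinc (1.48)

["copper", "zinc"]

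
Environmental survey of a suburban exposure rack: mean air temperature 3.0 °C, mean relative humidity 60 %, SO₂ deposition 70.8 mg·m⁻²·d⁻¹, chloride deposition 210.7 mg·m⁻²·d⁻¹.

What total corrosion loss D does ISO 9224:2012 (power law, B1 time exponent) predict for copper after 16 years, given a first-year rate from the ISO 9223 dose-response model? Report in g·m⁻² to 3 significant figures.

D(16) = 37.9 g·m⁻²

copper: temperature factor f = +0.126·(-7.0) = -0.8820
  Pd branch = 0.0053·Pd^0.26·e^(0.059·RH+f) = 0.2289 μm/a
  Cl⁻ term: 0.01025·210.7^0.27·exp(0.036·60+0.049·3.0) = 0.4365
  sum: 0.2289 + 0.4365 → r_corr = 0.6654 μm/a
Long-term exponent b (ISO 9224 Table 2, B1) = 0.667
  D(16) = 0.6654 × 16^0.667 = 0.6654 × 6.355 = 4.229 μm
  Mass loss = 4.229 μm × 8.96 g/cm³ = 37.89 g·m⁻²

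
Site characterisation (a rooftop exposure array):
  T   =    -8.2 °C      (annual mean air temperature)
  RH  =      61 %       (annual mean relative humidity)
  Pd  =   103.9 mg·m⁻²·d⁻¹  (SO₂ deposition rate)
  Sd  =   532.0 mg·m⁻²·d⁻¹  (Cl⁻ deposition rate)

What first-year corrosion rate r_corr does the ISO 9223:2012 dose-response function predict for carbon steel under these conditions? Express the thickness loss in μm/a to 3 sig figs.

carbon steel: f(T) = +0.150·(T−10) [T≤10 °C] = -2.7300
  SO₂ term: 1.77·103.9^0.52·exp(0.02·61-2.7300) = 4.373
  Cl⁻ term: 0.102·532.0^0.62·exp(0.033·61+0.04·-8.2) = 26.94
  r_corr = 4.373 + 26.94 = 31.32 μm/a

r_corr = 31.3 μm/a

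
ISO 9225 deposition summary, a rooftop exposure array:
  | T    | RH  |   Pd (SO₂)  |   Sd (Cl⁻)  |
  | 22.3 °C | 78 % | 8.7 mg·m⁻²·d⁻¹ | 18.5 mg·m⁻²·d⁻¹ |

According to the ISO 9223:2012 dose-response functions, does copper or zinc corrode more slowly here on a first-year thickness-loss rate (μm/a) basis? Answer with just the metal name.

copper

copper: temperature factor f = -0.080·(12.3) = -0.9840
  Pd branch = 0.0053·Pd^0.26·e^(0.059·RH+f) = 0.3466 μm/a
  Sd branch = 0.01025·Sd^0.27·e^(0.036·RH+0.049·T) = 1.114 μm/a
  r_corr = 0.3466 + 1.114 = 1.461 μm/a
zinc: temperature factor f = -0.071·(12.3) = -0.8733
  Pd branch = 0.0129·Pd^0.44·e^(0.046·RH+f) = 0.5046 μm/a
  Sd branch = 0.0175·Sd^0.57·e^(0.008·RH+0.085·T) = 1.147 μm/a
  sum: 0.5046 + 1.147 → r_corr = 1.652 μm/a
Ordering by μm/a: zinc (1.65) > copper (1.46)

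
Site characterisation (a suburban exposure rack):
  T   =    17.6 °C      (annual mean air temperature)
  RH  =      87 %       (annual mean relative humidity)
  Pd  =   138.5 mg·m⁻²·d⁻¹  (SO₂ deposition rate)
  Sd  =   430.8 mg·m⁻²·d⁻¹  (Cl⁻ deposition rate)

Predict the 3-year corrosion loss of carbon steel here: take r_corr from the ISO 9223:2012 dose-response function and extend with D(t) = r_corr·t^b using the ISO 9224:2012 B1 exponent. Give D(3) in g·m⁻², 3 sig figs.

carbon steel: f(T) = -0.054·(T−10) [T>10 °C] = -0.4104
  SO₂ term: 1.77·138.5^0.52·exp(0.02·87-0.4104) = 86.89
  Cl⁻ term: 0.102·430.8^0.62·exp(0.033·87+0.04·17.6) = 156.5
  r_corr = 86.89 + 156.5 = 243.4 μm/a
Long-term exponent b (ISO 9224 Table 2, B1) = 0.523
  D(3) = 243.4 × 3^0.523 = 243.4 × 1.776 = 432.3 μm
  Mass loss = 432.3 μm × 7.85 g/cm³ = 3394 g·m⁻²

D(3) = 3.39e+03 g·m⁻²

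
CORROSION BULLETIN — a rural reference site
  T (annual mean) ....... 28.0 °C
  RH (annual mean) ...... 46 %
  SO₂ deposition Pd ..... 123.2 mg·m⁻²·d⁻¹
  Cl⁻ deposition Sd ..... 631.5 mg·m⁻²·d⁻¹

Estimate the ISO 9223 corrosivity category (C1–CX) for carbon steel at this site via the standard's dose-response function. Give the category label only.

C5

carbon steel: T>10 °C ⇒ hinge -0.054·(28.0−10) = -0.9720
  SO₂ term: 1.77·123.2^0.52·exp(0.02·46-0.9720) = 20.54
  Cl⁻ term: 0.102·631.5^0.62·exp(0.033·46+0.04·28.0) = 77.71
  r_corr = 20.54 + 77.71 = 98.25 μm/a
ISO 9223 Table 2 (carbon steel): 80 < 98.2 ≤ 200 μm/a ⇒ C5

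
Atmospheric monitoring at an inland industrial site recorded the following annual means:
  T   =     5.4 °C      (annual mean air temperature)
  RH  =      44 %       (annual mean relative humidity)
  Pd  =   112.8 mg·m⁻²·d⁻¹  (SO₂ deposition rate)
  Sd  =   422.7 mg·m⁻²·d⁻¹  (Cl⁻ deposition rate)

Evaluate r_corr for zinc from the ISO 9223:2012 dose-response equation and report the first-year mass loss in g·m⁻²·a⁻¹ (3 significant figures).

r_corr = 13.5 g·m⁻²·a⁻¹

zinc: f(T) = +0.038·(T−10) [T≤10 °C] = -0.1748
  sulphur-dioxide contribution → 0.6557 μm/a
  chloride contribution → 1.236 μm/a
  ⇒ r_corr(zinc) = 1.892 μm/a
Convert to mass loss: 1.892 μm/a × 7.14 g/cm³ = 13.51 g·m⁻²·a⁻¹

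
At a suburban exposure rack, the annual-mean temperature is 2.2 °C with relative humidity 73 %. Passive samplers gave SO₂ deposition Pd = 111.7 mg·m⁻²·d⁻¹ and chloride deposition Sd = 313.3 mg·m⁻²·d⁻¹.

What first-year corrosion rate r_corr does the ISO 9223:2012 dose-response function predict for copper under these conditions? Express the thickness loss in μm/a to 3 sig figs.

copper: T≤10 °C ⇒ hinge +0.126·(2.2−10) = -0.9828
  Pd branch = 0.0053·Pd^0.26·e^(0.059·RH+f) = 0.5017 μm/a
  Cl⁻ term: 0.01025·313.3^0.27·exp(0.036·73+0.049·2.2) = 0.7461
  r_corr = 0.5017 + 0.7461 = 1.248 μm/a

r_corr = 1.25 μm/a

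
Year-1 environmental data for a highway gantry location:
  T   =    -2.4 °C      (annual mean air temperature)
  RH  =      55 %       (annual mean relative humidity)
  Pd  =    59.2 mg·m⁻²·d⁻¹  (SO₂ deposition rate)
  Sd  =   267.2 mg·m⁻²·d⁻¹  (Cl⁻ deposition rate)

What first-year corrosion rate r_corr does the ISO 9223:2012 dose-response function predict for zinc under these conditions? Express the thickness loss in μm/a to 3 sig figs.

r_corr = 1.14 μm/a

zinc: T≤10 °C ⇒ hinge +0.038·(-2.4−10) = -0.4712
  sulphur-dioxide contribution → 0.6089 μm/a
  chloride contribution → 0.5356 μm/a
  ⇒ r_corr(zinc) = 1.144 μm/a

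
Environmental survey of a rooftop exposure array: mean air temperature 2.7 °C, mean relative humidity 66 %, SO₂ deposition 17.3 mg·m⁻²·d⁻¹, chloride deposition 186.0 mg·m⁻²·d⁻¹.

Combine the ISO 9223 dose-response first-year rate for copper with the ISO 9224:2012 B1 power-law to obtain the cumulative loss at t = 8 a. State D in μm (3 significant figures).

copper: temperature factor f = +0.126·(-7.3) = -0.9198
  Pd branch = 0.0053·Pd^0.26·e^(0.059·RH+f) = 0.2177 μm/a
  Cl⁻ term: 0.01025·186.0^0.27·exp(0.036·66+0.049·2.7) = 0.5162
  sum: 0.2177 + 0.5162 → r_corr = 0.7339 μm/a
Power-law: D(8) = r_corr · 8^0.667
  D(8) = 0.7339 × 8^0.667 = 0.7339 × 4.003 = 2.938 μm

D(8) = 2.94 μm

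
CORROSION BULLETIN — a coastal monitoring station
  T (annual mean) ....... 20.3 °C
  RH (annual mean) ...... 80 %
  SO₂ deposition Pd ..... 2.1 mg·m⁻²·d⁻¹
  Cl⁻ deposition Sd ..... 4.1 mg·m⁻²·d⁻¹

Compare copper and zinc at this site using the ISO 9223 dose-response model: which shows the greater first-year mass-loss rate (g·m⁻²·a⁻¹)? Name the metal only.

copper

copper: temperature factor f = -0.080·(10.3) = -0.8240
  Pd branch = 0.0053·Pd^0.26·e^(0.059·RH+f) = 0.3163 μm/a
  Cl⁻ term: 0.01025·4.1^0.27·exp(0.036·80+0.049·20.3) = 0.7227
  sum: 0.3163 + 0.7227 → r_corr = 1.039 μm/a
  mass loss = 1.039 μm/a × 8.96 g/cm³ = 9.309 g·m⁻²·a⁻¹
zinc: f(T) = -0.071·(T−10) [T>10 °C] = -0.7313
  Pd branch = 0.0129·Pd^0.44·e^(0.046·RH+f) = 0.3412 μm/a
  Sd branch = 0.0175·Sd^0.57·e^(0.008·RH+0.085·T) = 0.4165 μm/a
  sum: 0.3412 + 0.4165 → r_corr = 0.7577 μm/a
  mass loss = 0.7577 μm/a × 7.14 g/cm³ = 5.41 g·m⁻²·a⁻¹
Ordering by g·m⁻²·a⁻¹: copper (9.31) > zinc (5.41)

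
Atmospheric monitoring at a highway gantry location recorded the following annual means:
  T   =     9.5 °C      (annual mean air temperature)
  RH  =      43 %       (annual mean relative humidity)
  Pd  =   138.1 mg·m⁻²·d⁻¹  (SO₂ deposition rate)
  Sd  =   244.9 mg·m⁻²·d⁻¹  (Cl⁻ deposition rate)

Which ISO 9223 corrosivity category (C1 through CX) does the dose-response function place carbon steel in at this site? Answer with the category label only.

carbon steel: temperature factor f = +0.150·(-0.5) = -0.0750
  SO₂ term: 1.77·138.1^0.52·exp(0.02·43-0.0750) = 50.33
  Cl⁻ term: 0.102·244.9^0.62·exp(0.033·43+0.04·9.5) = 18.67
  sum: 50.33 + 18.67 → r_corr = 68.99 μm/a
ISO 9223 Table 2 (carbon steel): 50 < 69 ≤ 80 μm/a ⇒ C4

C4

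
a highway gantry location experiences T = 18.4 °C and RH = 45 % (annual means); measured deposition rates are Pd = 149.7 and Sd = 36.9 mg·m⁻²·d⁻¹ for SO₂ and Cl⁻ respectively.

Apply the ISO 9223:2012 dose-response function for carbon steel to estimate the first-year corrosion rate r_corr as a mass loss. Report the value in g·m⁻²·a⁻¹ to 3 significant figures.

carbon steel: T>10 °C ⇒ hinge -0.054·(18.4−10) = -0.4536
  sulphur-dioxide contribution → 37.41 μm/a
  chloride contribution → 8.805 μm/a
  total first-year rate 46.21 μm/a
Convert to mass loss: 46.21 μm/a × 7.85 g/cm³ = 362.8 g·m⁻²·a⁻¹

r_corr = 363 g·m⁻²·a⁻¹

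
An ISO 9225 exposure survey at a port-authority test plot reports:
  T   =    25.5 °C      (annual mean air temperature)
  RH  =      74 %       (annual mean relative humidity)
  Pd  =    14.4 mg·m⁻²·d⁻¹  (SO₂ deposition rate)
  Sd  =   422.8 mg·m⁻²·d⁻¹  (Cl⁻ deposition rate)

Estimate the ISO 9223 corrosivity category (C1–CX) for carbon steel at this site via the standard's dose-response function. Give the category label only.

C5

carbon steel: f(T) = -0.054·(T−10) [T>10 °C] = -0.8370
  SO₂ term: 1.77·14.4^0.52·exp(0.02·74-0.8370) = 13.48
  Cl⁻ term: 0.102·422.8^0.62·exp(0.033·74+0.04·25.5) = 138.1
  sum: 13.48 + 138.1 → r_corr = 151.6 μm/a
152 μm/a falls in (80, 200] for carbon steel → category C5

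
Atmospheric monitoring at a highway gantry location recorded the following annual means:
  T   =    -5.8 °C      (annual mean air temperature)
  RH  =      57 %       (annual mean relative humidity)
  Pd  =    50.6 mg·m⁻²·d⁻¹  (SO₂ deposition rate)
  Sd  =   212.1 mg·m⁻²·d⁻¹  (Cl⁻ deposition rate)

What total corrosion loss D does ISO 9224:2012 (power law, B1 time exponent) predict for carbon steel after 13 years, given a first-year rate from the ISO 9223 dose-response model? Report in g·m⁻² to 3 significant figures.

D(13) = 561 g·m⁻²

carbon steel: T≤10 °C ⇒ hinge +0.150·(-5.8−10) = -2.3700
  Pd branch = 1.77·Pd^0.52·e^(0.02·RH+f) = 3.981 μm/a
  Sd branch = 0.102·Sd^0.62·e^(0.033·RH+0.04·T) = 14.7 μm/a
  r_corr = 3.981 + 14.7 = 18.68 μm/a
Power-law: D(13) = r_corr · 13^0.523
  D(13) = 18.68 × 13^0.523 = 18.68 × 3.825 = 71.43 μm
  Mass loss = 71.43 μm × 7.85 g/cm³ = 560.7 g·m⁻²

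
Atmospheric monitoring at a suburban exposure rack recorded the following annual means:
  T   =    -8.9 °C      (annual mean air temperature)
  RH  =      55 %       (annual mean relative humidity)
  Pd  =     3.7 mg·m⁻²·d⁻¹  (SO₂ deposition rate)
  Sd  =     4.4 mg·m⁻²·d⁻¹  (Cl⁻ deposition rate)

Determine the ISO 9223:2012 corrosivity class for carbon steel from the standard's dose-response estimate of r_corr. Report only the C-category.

C2

carbon steel: f(T) = +0.150·(T−10) [T≤10 °C] = -2.8350
  Pd branch = 1.77·Pd^0.52·e^(0.02·RH+f) = 0.6165 μm/a
  Sd branch = 0.102·Sd^0.62·e^(0.033·RH+0.04·T) = 1.099 μm/a
  sum: 0.6165 + 1.099 → r_corr = 1.716 μm/a
1.72 μm/a falls in (1.3, 25] for carbon steel → category C2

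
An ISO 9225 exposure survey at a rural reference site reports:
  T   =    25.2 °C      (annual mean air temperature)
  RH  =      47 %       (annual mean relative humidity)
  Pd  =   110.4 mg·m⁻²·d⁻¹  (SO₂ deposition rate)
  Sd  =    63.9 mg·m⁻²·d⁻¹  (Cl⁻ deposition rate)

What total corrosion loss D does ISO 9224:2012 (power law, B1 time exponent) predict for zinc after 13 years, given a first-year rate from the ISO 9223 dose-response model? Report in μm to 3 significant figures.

zinc: f(T) = -0.071·(T−10) [T>10 °C] = -1.0792
  sulphur-dioxide contribution → 0.3018 μm/a
  chloride contribution → 2.321 μm/a
  ⇒ r_corr(zinc) = 2.623 μm/a
Long-term exponent b (ISO 9224 Table 2, B1) = 0.813
  D(13) = 2.623 × 13^0.813 = 2.623 × 8.047 = 21.11 μm

D(13) = 21.1 μm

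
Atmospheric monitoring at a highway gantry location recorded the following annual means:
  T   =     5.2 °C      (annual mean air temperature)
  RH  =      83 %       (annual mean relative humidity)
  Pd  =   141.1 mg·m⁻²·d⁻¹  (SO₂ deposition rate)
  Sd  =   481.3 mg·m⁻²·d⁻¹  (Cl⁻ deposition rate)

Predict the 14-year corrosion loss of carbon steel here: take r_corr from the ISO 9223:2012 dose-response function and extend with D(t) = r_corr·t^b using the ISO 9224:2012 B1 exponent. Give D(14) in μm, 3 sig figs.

carbon steel: T≤10 °C ⇒ hinge +0.150·(5.2−10) = -0.7200
  Pd branch = 1.77·Pd^0.52·e^(0.02·RH+f) = 59.42 μm/a
  Cl⁻ term: 0.102·481.3^0.62·exp(0.033·83+0.04·5.2) = 89.45
  sum: 59.42 + 89.45 → r_corr = 148.9 μm/a
Long-term exponent b (ISO 9224 Table 2, B1) = 0.523
  D(14) = 148.9 × 14^0.523 = 148.9 × 3.976 = 591.9 μm

D(14) = 592 μm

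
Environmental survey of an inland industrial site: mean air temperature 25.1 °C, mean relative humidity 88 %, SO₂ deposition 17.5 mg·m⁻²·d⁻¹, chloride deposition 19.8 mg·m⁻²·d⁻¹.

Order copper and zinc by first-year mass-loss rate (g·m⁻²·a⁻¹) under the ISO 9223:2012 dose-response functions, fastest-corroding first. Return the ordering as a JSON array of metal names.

copper: T>10 °C ⇒ hinge -0.080·(25.1−10) = -1.2080
  SO₂ term: 0.0053·17.5^0.26·exp(0.059·88-1.2080) = 0.5994
  Cl⁻ term: 0.01025·19.8^0.27·exp(0.036·88+0.049·25.1) = 1.866
  sum: 0.5994 + 1.866 → r_corr = 2.465 μm/a
  mass loss = 2.465 μm/a × 8.96 g/cm³ = 22.09 g·m⁻²·a⁻¹
zinc: f(T) = -0.071·(T−10) [T>10 °C] = -1.0721
  SO₂ term: 0.0129·17.5^0.44·exp(0.046·88-1.0721) = 0.8911
  Cl⁻ term: 0.0175·19.8^0.57·exp(0.008·88+0.085·25.1) = 1.639
  sum: 0.8911 + 1.639 → r_corr = 2.53 μm/a
  mass loss = 2.53 μm/a × 7.14 g/cm³ = 18.06 g·m⁻²·a⁻¹
Ordering by g·m⁻²·a⁻¹: copper (22.1) > zinc (18.1)

["copper", "zinc"]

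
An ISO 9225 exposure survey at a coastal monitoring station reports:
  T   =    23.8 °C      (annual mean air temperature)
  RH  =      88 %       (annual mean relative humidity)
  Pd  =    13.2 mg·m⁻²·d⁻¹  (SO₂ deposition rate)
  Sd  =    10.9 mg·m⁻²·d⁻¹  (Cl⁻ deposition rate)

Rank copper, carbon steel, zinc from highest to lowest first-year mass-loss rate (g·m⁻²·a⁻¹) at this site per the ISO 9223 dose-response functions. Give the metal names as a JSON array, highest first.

["carbon steel", "copper", "zinc"]

copper: temperature factor f = -0.080·(13.8) = -1.1040
  SO₂ term: 0.0053·13.2^0.26·exp(0.059·88-1.1040) = 0.618
  Cl⁻ term: 0.01025·10.9^0.27·exp(0.036·88+0.049·23.8) = 1.49
  sum: 0.618 + 1.49 → r_corr = 2.108 μm/a
  mass loss = 2.108 μm/a × 8.96 g/cm³ = 18.89 g·m⁻²·a⁻¹
carbon steel: T>10 °C ⇒ hinge -0.054·(23.8−10) = -0.7452
  SO₂ term: 1.77·13.2^0.52·exp(0.02·88-0.7452) = 18.68
  Sd branch = 0.102·Sd^0.62·e^(0.033·RH+0.04·T) = 21.21 μm/a
  sum: 18.68 + 21.21 → r_corr = 39.89 μm/a
  mass loss = 39.89 μm/a × 7.85 g/cm³ = 313.1 g·m⁻²·a⁻¹
zinc: T>10 °C ⇒ hinge -0.071·(23.8−10) = -0.9798
  SO₂ term: 0.0129·13.2^0.44·exp(0.046·88-0.9798) = 0.8633
  Sd branch = 0.0175·Sd^0.57·e^(0.008·RH+0.085·T) = 1.044 μm/a
  r_corr = 0.8633 + 1.044 = 1.907 μm/a
  mass loss = 1.907 μm/a × 7.14 g/cm³ = 13.62 g·m⁻²·a⁻¹
Ordering by g·m⁻²·a⁻¹: carbon steel (313) > copper (18.9) > zinc (13.6)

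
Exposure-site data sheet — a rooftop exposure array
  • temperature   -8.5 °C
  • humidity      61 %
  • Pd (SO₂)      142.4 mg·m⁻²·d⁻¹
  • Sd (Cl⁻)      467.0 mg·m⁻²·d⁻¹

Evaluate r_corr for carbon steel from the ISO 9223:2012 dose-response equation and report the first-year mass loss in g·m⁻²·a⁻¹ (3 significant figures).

carbon steel: temperature factor f = +0.150·(-18.5) = -2.7750
  Pd branch = 1.77·Pd^0.52·e^(0.02·RH+f) = 4.926 μm/a
  Cl⁻ term: 0.102·467.0^0.62·exp(0.033·61+0.04·-8.5) = 24.56
  sum: 4.926 + 24.56 → r_corr = 29.48 μm/a
Convert to mass loss: 29.48 μm/a × 7.85 g/cm³ = 231.4 g·m⁻²·a⁻¹

r_corr = 231 g·m⁻²·a⁻¹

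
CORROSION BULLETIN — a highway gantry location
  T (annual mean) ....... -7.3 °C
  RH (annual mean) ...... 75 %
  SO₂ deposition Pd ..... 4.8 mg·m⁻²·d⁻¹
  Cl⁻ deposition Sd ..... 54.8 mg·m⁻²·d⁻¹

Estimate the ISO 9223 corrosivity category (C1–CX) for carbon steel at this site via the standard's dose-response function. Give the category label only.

carbon steel: f(T) = +0.150·(T−10) [T≤10 °C] = -2.5950
  SO₂ term: 1.77·4.8^0.52·exp(0.02·75-2.5950) = 1.339
  Sd branch = 0.102·Sd^0.62·e^(0.033·RH+0.04·T) = 10.83 μm/a
  r_corr = 1.339 + 10.83 = 12.17 μm/a
12.2 μm/a falls in (1.3, 25] for carbon steel → category C2

C2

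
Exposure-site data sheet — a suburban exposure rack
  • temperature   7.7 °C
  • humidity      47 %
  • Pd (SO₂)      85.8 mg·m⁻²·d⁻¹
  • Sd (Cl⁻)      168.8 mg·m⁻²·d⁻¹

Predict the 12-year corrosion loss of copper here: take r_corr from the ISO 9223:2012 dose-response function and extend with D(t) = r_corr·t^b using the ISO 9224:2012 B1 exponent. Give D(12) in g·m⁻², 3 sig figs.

copper: temperature factor f = +0.126·(-2.3) = -0.2898
  sulphur-dioxide contribution → 0.202 μm/a
  chloride contribution → 0.3242 μm/a
  total first-year rate 0.5262 μm/a
Power-law: D(12) = r_corr · 12^0.667
  D(12) = 0.5262 × 12^0.667 = 0.5262 × 5.246 = 2.76 μm
  Mass loss = 2.76 μm × 8.96 g/cm³ = 24.73 g·m⁻²

D(12) = 24.7 g·m⁻²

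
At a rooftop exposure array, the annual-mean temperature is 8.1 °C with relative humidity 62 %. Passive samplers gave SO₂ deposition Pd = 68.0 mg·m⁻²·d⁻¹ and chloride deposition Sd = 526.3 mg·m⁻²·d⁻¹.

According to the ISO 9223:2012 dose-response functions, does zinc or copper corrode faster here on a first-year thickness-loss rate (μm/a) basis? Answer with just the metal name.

zinc

zinc: temperature factor f = +0.038·(-1.9) = -0.0722
  sulphur-dioxide contribution → 1.331 μm/a
  chloride contribution → 2.035 μm/a
  ⇒ r_corr(zinc) = 3.366 μm/a
copper: f(T) = +0.126·(T−10) [T≤10 °C] = -0.2394
  sulphur-dioxide contribution → 0.4846 μm/a
  chloride contribution → 0.7712 μm/a
  total first-year rate 1.256 μm/a
Ordering by μm/a: zinc (3.37) > copper (1.26)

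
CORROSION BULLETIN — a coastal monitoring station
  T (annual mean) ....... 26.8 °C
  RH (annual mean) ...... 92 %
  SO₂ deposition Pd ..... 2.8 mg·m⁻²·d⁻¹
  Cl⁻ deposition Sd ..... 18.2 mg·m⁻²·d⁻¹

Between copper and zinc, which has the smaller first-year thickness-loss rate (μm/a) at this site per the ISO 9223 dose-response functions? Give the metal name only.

zinc

copper: T>10 °C ⇒ hinge -0.080·(26.8−10) = -1.3440
  SO₂ term: 0.0053·2.8^0.26·exp(0.059·92-1.3440) = 0.4113
  Sd branch = 0.01025·Sd^0.27·e^(0.036·RH+0.049·T) = 2.289 μm/a
  r_corr = 0.4113 + 2.289 = 2.7 μm/a
zinc: T>10 °C ⇒ hinge -0.071·(26.8−10) = -1.1928
  Pd branch = 0.0129·Pd^0.44·e^(0.046·RH+f) = 0.4239 μm/a
  Cl⁻ term: 0.0175·18.2^0.57·exp(0.008·92+0.085·26.8) = 1.863
  r_corr = 0.4239 + 1.863 = 2.287 μm/a
Ordering by μm/a: copper (2.7) > zinc (2.29)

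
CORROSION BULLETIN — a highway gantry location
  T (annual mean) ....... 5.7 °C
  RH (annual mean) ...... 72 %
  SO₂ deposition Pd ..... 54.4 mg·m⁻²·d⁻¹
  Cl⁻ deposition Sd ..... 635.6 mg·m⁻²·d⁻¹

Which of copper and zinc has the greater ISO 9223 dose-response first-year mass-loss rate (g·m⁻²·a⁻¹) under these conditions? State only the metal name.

copper: T≤10 °C ⇒ hinge +0.126·(5.7−10) = -0.5418
  Pd branch = 0.0053·Pd^0.26·e^(0.059·RH+f) = 0.6097 μm/a
  Sd branch = 0.01025·Sd^0.27·e^(0.036·RH+0.049·T) = 1.034 μm/a
  sum: 0.6097 + 1.034 → r_corr = 1.644 μm/a
  mass loss = 1.644 μm/a × 8.96 g/cm³ = 14.73 g·m⁻²·a⁻¹
zinc: f(T) = +0.038·(T−10) [T≤10 °C] = -0.1634
  Pd branch = 0.0129·Pd^0.44·e^(0.046·RH+f) = 1.745 μm/a
  Cl⁻ term: 0.0175·635.6^0.57·exp(0.008·72+0.085·5.7) = 2.002
  sum: 1.745 + 2.002 → r_corr = 3.746 μm/a
  mass loss = 3.746 μm/a × 7.14 g/cm³ = 26.75 g·m⁻²·a⁻¹
Ordering by g·m⁻²·a⁻¹: zinc (26.7) > copper (14.7)

zinc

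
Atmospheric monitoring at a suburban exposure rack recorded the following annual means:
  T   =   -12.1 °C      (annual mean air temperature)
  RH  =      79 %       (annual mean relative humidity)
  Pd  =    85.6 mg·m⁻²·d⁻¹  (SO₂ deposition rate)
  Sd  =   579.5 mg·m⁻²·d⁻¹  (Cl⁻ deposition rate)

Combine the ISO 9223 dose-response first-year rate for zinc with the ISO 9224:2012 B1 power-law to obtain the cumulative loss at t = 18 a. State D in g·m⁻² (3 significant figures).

zinc: f(T) = +0.038·(T−10) [T≤10 °C] = -0.8398
  sulphur-dioxide contribution → 1.494 μm/a
  chloride contribution → 0.4424 μm/a
  ⇒ r_corr(zinc) = 1.936 μm/a
Long-term exponent b (ISO 9224 Table 2, B1) = 0.813
  D(18) = 1.936 × 18^0.813 = 1.936 × 10.48 = 20.3 μm
  Mass loss = 20.3 μm × 7.14 g/cm³ = 145 g·m⁻²

D(18) = 145 g·m⁻²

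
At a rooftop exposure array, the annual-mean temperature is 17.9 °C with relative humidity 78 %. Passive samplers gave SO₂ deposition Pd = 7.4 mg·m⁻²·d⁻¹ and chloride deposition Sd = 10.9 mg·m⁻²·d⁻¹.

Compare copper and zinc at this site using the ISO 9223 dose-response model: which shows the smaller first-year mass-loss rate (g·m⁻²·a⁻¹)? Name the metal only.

zinc

copper: temperature factor f = -0.080·(7.9) = -0.6320
  sulphur-dioxide contribution → 0.4725 μm/a
  chloride contribution → 0.7785 μm/a
  total first-year rate 1.251 μm/a
  mass loss = 1.251 μm/a × 8.96 g/cm³ = 11.21 g·m⁻²·a⁻¹
zinc: T>10 °C ⇒ hinge -0.071·(17.9−10) = -0.5609
  sulphur-dioxide contribution → 0.6423 μm/a
  chloride contribution → 0.5836 μm/a
  ⇒ r_corr(zinc) = 1.226 μm/a
  mass loss = 1.226 μm/a × 7.14 g/cm³ = 8.753 g·m⁻²·a⁻¹
Ordering by g·m⁻²·a⁻¹: copper (11.2) > zinc (8.75)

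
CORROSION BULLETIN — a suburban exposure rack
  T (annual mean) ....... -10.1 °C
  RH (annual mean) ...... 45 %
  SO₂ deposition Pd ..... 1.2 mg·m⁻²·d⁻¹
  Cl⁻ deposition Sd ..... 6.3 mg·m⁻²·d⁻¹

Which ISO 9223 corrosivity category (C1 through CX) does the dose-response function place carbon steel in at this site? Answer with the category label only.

C1

carbon steel: T≤10 °C ⇒ hinge +0.150·(-10.1−10) = -3.0150
  sulphur-dioxide contribution → 0.2348 μm/a
  chloride contribution → 0.9412 μm/a
  total first-year rate 1.176 μm/a
ISO 9223 Table 2 (carbon steel): 0 < 1.18 ≤ 1.3 μm/a ⇒ C1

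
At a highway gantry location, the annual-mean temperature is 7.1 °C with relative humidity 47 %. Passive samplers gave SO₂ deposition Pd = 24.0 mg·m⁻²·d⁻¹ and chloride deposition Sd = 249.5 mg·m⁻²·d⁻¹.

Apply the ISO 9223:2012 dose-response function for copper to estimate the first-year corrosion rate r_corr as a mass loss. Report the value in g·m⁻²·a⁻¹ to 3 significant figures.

copper: f(T) = +0.126·(T−10) [T≤10 °C] = -0.3654
  SO₂ term: 0.0053·24.0^0.26·exp(0.059·47-0.3654) = 0.1345
  Sd branch = 0.01025·Sd^0.27·e^(0.036·RH+0.049·T) = 0.3498 μm/a
  r_corr = 0.1345 + 0.3498 = 0.4843 μm/a
Convert to mass loss: 0.4843 μm/a × 8.96 g/cm³ = 4.34 g·m⁻²·a⁻¹

r_corr = 4.34 g·m⁻²·a⁻¹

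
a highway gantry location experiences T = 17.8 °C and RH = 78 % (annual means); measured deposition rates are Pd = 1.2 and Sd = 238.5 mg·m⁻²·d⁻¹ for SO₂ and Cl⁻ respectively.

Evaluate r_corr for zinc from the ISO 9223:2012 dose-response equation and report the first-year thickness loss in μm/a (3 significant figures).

r_corr = 3.65 μm/a

zinc: temperature factor f = -0.071·(7.8) = -0.5538
  sulphur-dioxide contribution → 0.2905 μm/a
  chloride contribution → 3.36 μm/a
  ⇒ r_corr(zinc) = 3.65 μm/a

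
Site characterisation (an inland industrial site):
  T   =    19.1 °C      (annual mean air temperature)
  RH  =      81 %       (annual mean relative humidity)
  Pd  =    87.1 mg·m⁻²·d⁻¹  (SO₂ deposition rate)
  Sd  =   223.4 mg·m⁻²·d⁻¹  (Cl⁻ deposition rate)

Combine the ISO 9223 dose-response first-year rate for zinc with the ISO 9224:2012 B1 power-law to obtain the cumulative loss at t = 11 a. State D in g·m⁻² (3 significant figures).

zinc: T>10 °C ⇒ hinge -0.071·(19.1−10) = -0.6461
  Pd branch = 0.0129·Pd^0.44·e^(0.046·RH+f) = 2.003 μm/a
  Sd branch = 0.0175·Sd^0.57·e^(0.008·RH+0.085·T) = 3.703 μm/a
  sum: 2.003 + 3.703 → r_corr = 5.706 μm/a
ISO 9224: D(t) = r_corr · t^b with b = 0.813 (zinc, B1)
  D(11) = 5.706 × 11^0.813 = 5.706 × 7.025 = 40.09 μm
  Mass loss = 40.09 μm × 7.14 g/cm³ = 286.2 g·m⁻²

D(11) = 286 g·m⁻²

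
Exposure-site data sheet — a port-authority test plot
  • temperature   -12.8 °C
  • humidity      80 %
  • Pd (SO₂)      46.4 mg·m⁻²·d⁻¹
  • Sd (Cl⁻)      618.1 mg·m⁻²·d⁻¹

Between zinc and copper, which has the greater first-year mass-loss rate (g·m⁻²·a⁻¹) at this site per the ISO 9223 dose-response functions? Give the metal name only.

zinc

zinc: f(T) = +0.038·(T−10) [T≤10 °C] = -0.8664
  SO₂ term: 0.0129·46.4^0.44·exp(0.046·80-0.8664) = 1.164
  Cl⁻ term: 0.0175·618.1^0.57·exp(0.008·80+0.085·-12.8) = 0.4359
  sum: 1.164 + 0.4359 → r_corr = 1.599 μm/a
  mass loss = 1.599 μm/a × 7.14 g/cm³ = 11.42 g·m⁻²·a⁻¹
copper: temperature factor f = +0.126·(-22.8) = -2.8728
  Pd branch = 0.0053·Pd^0.26·e^(0.059·RH+f) = 0.09116 μm/a
  Cl⁻ term: 0.01025·618.1^0.27·exp(0.036·80+0.049·-12.8) = 0.553
  sum: 0.09116 + 0.553 → r_corr = 0.6441 μm/a
  mass loss = 0.6441 μm/a × 8.96 g/cm³ = 5.771 g·m⁻²·a⁻¹
Ordering by g·m⁻²·a⁻¹: zinc (11.4) > copper (5.77)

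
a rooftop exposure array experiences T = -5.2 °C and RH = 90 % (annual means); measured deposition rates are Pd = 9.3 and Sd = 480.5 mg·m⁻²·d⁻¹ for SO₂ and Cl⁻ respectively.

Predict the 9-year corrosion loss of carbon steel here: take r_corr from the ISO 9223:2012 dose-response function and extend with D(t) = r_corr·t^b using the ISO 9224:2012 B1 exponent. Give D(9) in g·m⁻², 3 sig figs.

carbon steel: T≤10 °C ⇒ hinge +0.150·(-5.2−10) = -2.2800
  sulphur-dioxide contribution → 3.492 μm/a
  chloride contribution → 74.26 μm/a
  total first-year rate 77.76 μm/a
ISO 9224: D(t) = r_corr · t^b with b = 0.523 (carbon steel, B1)
  D(9) = 77.76 × 9^0.523 = 77.76 × 3.156 = 245.4 μm
  Mass loss = 245.4 μm × 7.85 g/cm³ = 1926 g·m⁻²

D(9) = 1.93e+03 g·m⁻²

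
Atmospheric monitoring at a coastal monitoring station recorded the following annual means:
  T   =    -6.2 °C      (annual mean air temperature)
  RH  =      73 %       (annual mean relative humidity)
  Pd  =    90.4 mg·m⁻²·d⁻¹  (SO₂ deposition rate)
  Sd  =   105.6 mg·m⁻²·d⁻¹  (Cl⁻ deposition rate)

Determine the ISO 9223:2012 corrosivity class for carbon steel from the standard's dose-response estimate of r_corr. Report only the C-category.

C2

carbon steel: T≤10 °C ⇒ hinge +0.150·(-6.2−10) = -2.4300
  sulphur-dioxide contribution → 6.981 μm/a
  chloride contribution → 15.91 μm/a
  ⇒ r_corr(carbon steel) = 22.9 μm/a
ISO 9223 Table 2 (carbon steel): 1.3 < 22.9 ≤ 25 μm/a ⇒ C2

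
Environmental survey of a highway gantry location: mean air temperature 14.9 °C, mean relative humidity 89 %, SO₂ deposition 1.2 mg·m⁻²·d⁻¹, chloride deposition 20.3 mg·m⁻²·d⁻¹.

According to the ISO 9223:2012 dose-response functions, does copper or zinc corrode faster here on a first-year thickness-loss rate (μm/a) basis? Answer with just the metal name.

copper: f(T) = -0.080·(T−10) [T>10 °C] = -0.3920
  sulphur-dioxide contribution → 0.7163 μm/a
  chloride contribution → 1.181 μm/a
  ⇒ r_corr(copper) = 1.897 μm/a
zinc: f(T) = -0.071·(T−10) [T>10 °C] = -0.3479
  sulphur-dioxide contribution → 0.592 μm/a
  chloride contribution → 0.704 μm/a
  ⇒ r_corr(zinc) = 1.296 μm/a
Ordering by μm/a: copper (1.9) > zinc (1.3)

copper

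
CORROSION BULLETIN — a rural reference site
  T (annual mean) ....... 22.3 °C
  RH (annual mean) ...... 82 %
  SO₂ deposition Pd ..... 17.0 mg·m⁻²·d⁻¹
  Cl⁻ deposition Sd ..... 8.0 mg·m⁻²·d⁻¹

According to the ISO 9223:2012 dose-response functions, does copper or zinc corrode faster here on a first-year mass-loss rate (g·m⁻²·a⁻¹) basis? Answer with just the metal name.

copper

copper: f(T) = -0.080·(T−10) [T>10 °C] = -0.9840
  Pd branch = 0.0053·Pd^0.26·e^(0.059·RH+f) = 0.5224 μm/a
  Cl⁻ term: 0.01025·8.0^0.27·exp(0.036·82+0.049·22.3) = 1.026
  r_corr = 0.5224 + 1.026 = 1.548 μm/a
  mass loss = 1.548 μm/a × 8.96 g/cm³ = 13.87 g·m⁻²·a⁻¹
zinc: temperature factor f = -0.071·(12.3) = -0.8733
  Pd branch = 0.0129·Pd^0.44·e^(0.046·RH+f) = 0.8145 μm/a
  Cl⁻ term: 0.0175·8.0^0.57·exp(0.008·82+0.085·22.3) = 0.7343
  r_corr = 0.8145 + 0.7343 = 1.549 μm/a
  mass loss = 1.549 μm/a × 7.14 g/cm³ = 11.06 g·m⁻²·a⁻¹
Ordering by g·m⁻²·a⁻¹: copper (13.9) > zinc (11.1)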